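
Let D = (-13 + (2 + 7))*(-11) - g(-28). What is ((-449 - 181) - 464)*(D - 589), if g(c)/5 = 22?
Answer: 716570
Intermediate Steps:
g(c) = 110 (g(c) = 5*22 = 110)
D = -66 (D = (-13 + (2 + 7))*(-11) - 1*110 = (-13 + 9)*(-11) - 110 = -4*(-11) - 110 = 44 - 110 = -66)
((-449 - 181) - 464)*(D - 589) = ((-449 - 181) - 464)*(-66 - 589) = (-630 - 464)*(-655) = -1094*(-655) = 716570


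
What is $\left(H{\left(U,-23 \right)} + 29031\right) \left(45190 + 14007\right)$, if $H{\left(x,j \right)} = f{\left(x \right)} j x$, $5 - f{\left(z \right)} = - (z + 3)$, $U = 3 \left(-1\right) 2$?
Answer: $1734886479$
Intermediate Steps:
$U = -6$ ($U = \left(-3\right) 2 = -6$)
$f{\left(z \right)} = 8 + z$ ($f{\left(z \right)} = 5 - - (z + 3) = 5 - - (3 + z) = 5 - \left(-3 - z\right) = 5 + \left(3 + z\right) = 8 + z$)
$H{\left(x,j \right)} = j x \left(8 + x\right)$ ($H{\left(x,j \right)} = \left(8 + x\right) j x = j \left(8 + x\right) x = j x \left(8 + x\right)$)
$\left(H{\left(U,-23 \right)} + 29031\right) \left(45190 + 14007\right) = \left(\left(-23\right) \left(-6\right) \left(8 - 6\right) + 29031\right) \left(45190 + 14007\right) = \left(\left(-23\right) \left(-6\right) 2 + 29031\right) 59197 = \left(276 + 29031\right) 59197 = 29307 \cdot 59197 = 1734886479$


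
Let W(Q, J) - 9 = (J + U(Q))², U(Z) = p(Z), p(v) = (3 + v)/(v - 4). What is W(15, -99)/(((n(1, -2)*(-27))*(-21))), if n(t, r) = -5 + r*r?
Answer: -127570/7623 ≈ -16.735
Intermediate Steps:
p(v) = (3 + v)/(-4 + v)
U(Z) = (3 + Z)/(-4 + Z)
n(t, r) = -5 + r²
W(Q, J) = 9 + (J + (3 + Q)/(-4 + Q))²
W(15, -99)/(((n(1, -2)*(-27))*(-21))) = (9 + (3 + 15 - 4*(-99) - 99*15)²/(-4 + 15)²)/((((-5 + (-2)²)*(-27))*(-21))) = (9 + (3 + 15 + 396 - 1485)²/11²)/((((-5 + 4)*(-27))*(-21))) = (9 + (1/121)*(-1071)²)/((-1*(-27)*(-21))) = (9 + (1/121)*1147041)/((27*(-21))) = (9 + 1147041/121)/(-567) = (1148130/121)*(-1/567) = -127570/7623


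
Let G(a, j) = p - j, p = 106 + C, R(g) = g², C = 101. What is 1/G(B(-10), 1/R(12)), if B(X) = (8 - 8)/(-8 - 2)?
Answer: 144/29807 ≈ 0.0048311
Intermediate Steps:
B(X) = 0 (B(X) = 0/(-10) = 0*(-⅒) = 0)
p = 207 (p = 106 + 101 = 207)
G(a, j) = 207 - j
1/G(B(-10), 1/R(12)) = 1/(207 - 1/(12²)) = 1/(207 - 1/144) = 1/(29807/144) = 144/29807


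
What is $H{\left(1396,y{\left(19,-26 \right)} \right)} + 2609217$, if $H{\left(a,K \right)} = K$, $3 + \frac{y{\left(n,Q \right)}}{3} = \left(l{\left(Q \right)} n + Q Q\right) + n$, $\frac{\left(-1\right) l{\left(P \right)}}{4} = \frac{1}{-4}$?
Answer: $2611350$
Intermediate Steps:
$l{\left(P \right)} = 1$ ($l{\left(P \right)} = - \frac{4}{-4} = \left(-4\right) \left(- \frac{1}{4}\right) = 1$)
$y{\left(n,Q \right)} = -9 + 3 Q^{2} + 6 n$ ($y{\left(n,Q \right)} = -9 + 3 \left(\left(1 n + Q Q\right) + n\right) = -9 + 3 \left(\left(n + Q^{2}\right) + n\right) = -9 + 3 \left(Q^{2} + 2 n\right) = -9 + \left(3 Q^{2} + 6 n\right) = -9 + 3 Q^{2} + 6 n$)
$H{\left(1396,y{\left(19,-26 \right)} \right)} + 2609217 = \left(-9 + 3 \left(-26\right)^{2} + 6 \cdot 19\right) + 2609217 = \left(-9 + 3 \cdot 676 + 114\right) + 2609217 = \left(-9 + 2028 + 114\right) + 2609217 = 2133 + 2609217 = 2611350$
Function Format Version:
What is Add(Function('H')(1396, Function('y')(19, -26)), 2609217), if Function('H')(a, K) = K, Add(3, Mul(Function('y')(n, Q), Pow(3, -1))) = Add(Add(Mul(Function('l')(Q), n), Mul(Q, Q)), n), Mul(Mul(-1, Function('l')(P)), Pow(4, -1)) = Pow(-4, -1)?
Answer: 2611350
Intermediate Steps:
Function('l')(P) = 1 (Function('l')(P) = Mul(-4, Pow(-4, -1)) = Mul(-4, Rational(-1, 4)) = 1)
Function('y')(n, Q) = Add(-9, Mul(3, Pow(Q, 2)), Mul(6, n)) (Function('y')(n, Q) = Add(-9, Mul(3, Add(Add(Mul(1, n), Mul(Q, Q)), n))) = Add(-9, Mul(3, Add(Add(n, Pow(Q, 2)), n))) = Add(-9, Mul(3, Add(Pow(Q, 2), Mul(2, n)))) = Add(-9, Add(Mul(3, Pow(Q, 2)), Mul(6, n))) = Add(-9, Mul(3, Pow(Q, 2)), Mul(6, n)))
Add(Function('H')(1396, Function('y')(19, -26)), 2609217) = Add(Add(-9, Mul(3, Pow(-26, 2)), Mul(6, 19)), 2609217) = Add(Add(-9, Mul(3, 676), 114), 2609217) = Add(Add(-9, 2028, 114), 2609217) = Add(2133, 2609217) = 2611350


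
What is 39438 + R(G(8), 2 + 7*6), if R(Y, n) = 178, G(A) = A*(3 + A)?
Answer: 39616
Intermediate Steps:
39438 + R(G(8), 2 + 7*6) = 39438 + 178 = 39616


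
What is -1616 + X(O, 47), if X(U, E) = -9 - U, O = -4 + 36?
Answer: -1657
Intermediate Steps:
O = 32
-1616 + X(O, 47) = -1616 + (-9 - 1*32) = -1616 + (-9 - 32) = -1616 - 41 = -1657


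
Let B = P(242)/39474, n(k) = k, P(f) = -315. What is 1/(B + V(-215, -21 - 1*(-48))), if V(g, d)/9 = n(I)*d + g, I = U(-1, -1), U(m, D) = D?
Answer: -4386/9552743 ≈ -0.00045914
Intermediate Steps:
I = -1
V(g, d) = -9*d + 9*g (V(g, d) = 9*(-d + g) = 9*(g - d) = -9*d + 9*g)
B = -35/4386 (B = -315/39474 = -315*1/39474 = -35/4386 ≈ -0.0079799)
1/(B + V(-215, -21 - 1*(-48))) = 1/(-35/4386 + (-9*(-21 - 1*(-48)) + 9*(-215))) = 1/(-35/4386 + (-9*(-21 + 48) - 1935)) = 1/(-35/4386 + (-9*27 - 1935)) = 1/(-35/4386 + (-243 - 1935)) = 1/(-35/4386 - 2178) = 1/(-9552743/4386) = -4386/9552743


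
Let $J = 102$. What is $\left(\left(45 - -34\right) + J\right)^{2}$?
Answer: $32761$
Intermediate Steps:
$\left(\left(45 - -34\right) + J\right)^{2} = \left(\left(45 - -34\right) + 102\right)^{2} = \left(\left(45 + 34\right) + 102\right)^{2} = \left(79 + 102\right)^{2} = 181^{2} = 32761$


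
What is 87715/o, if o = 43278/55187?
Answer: 4840727705/43278 ≈ 1.1185e+5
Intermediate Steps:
o = 43278/55187 (o = 43278*(1/55187) = 43278/55187 ≈ 0.78421)
87715/o = 87715/(43278/55187) = 87715*(55187/43278) = 4840727705/43278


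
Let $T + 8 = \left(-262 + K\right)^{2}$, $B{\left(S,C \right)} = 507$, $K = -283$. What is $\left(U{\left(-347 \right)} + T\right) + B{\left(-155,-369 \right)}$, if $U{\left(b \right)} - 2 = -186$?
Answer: $297340$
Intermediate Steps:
$T = 297017$ ($T = -8 + \left(-262 - 283\right)^{2} = -8 + \left(-545\right)^{2} = -8 + 297025 = 297017$)
$U{\left(b \right)} = -184$ ($U{\left(b \right)} = 2 - 186 = -184$)
$\left(U{\left(-347 \right)} + T\right) + B{\left(-155,-369 \right)} = \left(-184 + 297017\right) + 507 = 296833 + 507 = 297340$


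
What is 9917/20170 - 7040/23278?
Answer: 44425563/234758630 ≈ 0.18924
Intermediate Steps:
9917/20170 - 7040/23278 = 9917*(1/20170) - 7040*1/23278 = 9917/20170 - 3520/11639 = 44425563/234758630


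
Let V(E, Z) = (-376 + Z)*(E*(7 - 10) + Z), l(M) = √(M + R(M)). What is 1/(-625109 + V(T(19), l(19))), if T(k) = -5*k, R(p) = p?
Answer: -732231/536161922683 + 91*√38/536161922683 ≈ -1.3646e-6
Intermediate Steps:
l(M) = √2*√M (l(M) = √(M + M) = √(2*M) = √2*√M)
V(E, Z) = (-376 + Z)*(Z - 3*E) (V(E, Z) = (-376 + Z)*(E*(-3) + Z) = (-376 + Z)*(-3*E + Z) = (-376 + Z)*(Z - 3*E))
1/(-625109 + V(T(19), l(19))) = 1/(-625109 + ((√2*√19)² - 376*√2*√19 + 1128*(-5*19) - 3*(-5*19)*√2*√19)) = 1/(-625109 + ((√38)² - 376*√38 + 1128*(-95) - 3*(-95)*√38)) = 1/(-625109 + (38 - 376*√38 - 107160 + 285*√38)) = 1/(-625109 + (-107122 - 91*√38)) = 1/(-732231 - 91*√38)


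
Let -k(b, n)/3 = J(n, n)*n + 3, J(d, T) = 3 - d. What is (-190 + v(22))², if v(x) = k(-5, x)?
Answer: 1113025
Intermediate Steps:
k(b, n) = -9 - 3*n*(3 - n) (k(b, n) = -3*((3 - n)*n + 3) = -3*(n*(3 - n) + 3) = -3*(3 + n*(3 - n)) = -9 - 3*n*(3 - n))
v(x) = -9 + 3*x*(-3 + x)
(-190 + v(22))² = (-190 + (-9 + 3*22*(-3 + 22)))² = (-190 + (-9 + 3*22*19))² = (-190 + (-9 + 1254))² = (-190 + 1245)² = 1055² = 1113025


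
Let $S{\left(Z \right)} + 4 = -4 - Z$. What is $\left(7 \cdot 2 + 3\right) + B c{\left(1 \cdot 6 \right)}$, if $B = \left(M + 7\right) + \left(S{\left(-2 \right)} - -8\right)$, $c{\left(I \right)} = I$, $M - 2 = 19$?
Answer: $197$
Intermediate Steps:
$S{\left(Z \right)} = -8 - Z$ ($S{\left(Z \right)} = -4 - \left(4 + Z\right) = -8 - Z$)
$M = 21$ ($M = 2 + 19 = 21$)
$B = 30$ ($B = \left(21 + 7\right) - -2 = 28 + \left(\left(-8 + 2\right) + 8\right) = 28 + \left(-6 + 8\right) = 28 + 2 = 30$)
$\left(7 \cdot 2 + 3\right) + B c{\left(1 \cdot 6 \right)} = \left(7 \cdot 2 + 3\right) + 30 \cdot 1 \cdot 6 = \left(14 + 3\right) + 30 \cdot 6 = 17 + 180 = 197$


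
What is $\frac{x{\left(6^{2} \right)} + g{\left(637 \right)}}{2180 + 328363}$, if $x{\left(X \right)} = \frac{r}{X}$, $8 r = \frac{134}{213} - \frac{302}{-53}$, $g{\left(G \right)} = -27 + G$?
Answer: $\frac{495830737}{268667994744} \approx 0.0018455$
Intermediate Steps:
$r = \frac{17857}{22578}$ ($r = \frac{\frac{134}{213} - \frac{302}{-53}}{8} = \frac{134 \cdot \frac{1}{213} - - \frac{302}{53}}{8} = \frac{\frac{134}{213} + \frac{302}{53}}{8} = \frac{1}{8} \cdot \frac{71428}{11289} = \frac{17857}{22578} \approx 0.7909$)
$x{\left(X \right)} = \frac{17857}{22578 X}$
$\frac{x{\left(6^{2} \right)} + g{\left(637 \right)}}{2180 + 328363} = \frac{\frac{17857}{22578 \cdot 6^{2}} + \left(-27 + 637\right)}{2180 + 328363} = \frac{\frac{17857}{22578 \cdot 36} + 610}{330543} = \left(\frac{17857}{22578} \cdot \frac{1}{36} + 610\right) \frac{1}{330543} = \left(\frac{17857}{812808} + 610\right) \frac{1}{330543} = \frac{495830737}{812808} \cdot \frac{1}{330543} = \frac{495830737}{268667994744}$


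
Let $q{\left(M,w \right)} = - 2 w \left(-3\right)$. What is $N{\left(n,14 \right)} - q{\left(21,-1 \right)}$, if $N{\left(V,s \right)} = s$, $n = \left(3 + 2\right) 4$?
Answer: $20$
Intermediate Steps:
$q{\left(M,w \right)} = 6 w$ ($q{\left(M,w \right)} = - 2 \left(- 3 w\right) = 6 w$)
$n = 20$ ($n = 5 \cdot 4 = 20$)
$N{\left(n,14 \right)} - q{\left(21,-1 \right)} = 14 - 6 \left(-1\right) = 14 - -6 = 14 + 6 = 20$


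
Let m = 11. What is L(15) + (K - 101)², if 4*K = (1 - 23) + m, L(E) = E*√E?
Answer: 172225/16 + 15*√15 ≈ 10822.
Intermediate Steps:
L(E) = E^(3/2)
K = -11/4 (K = ((1 - 23) + 11)/4 = (-22 + 11)/4 = (¼)*(-11) = -11/4 ≈ -2.7500)
L(15) + (K - 101)² = 15^(3/2) + (-11/4 - 101)² = 15*√15 + (-415/4)² = 15*√15 + 172225/16 = 172225/16 + 15*√15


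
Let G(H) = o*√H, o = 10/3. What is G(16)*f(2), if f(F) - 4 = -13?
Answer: -120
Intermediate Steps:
f(F) = -9 (f(F) = 4 - 13 = -9)
o = 10/3 (o = 10*(⅓) = 10/3 ≈ 3.3333)
G(H) = 10*√H/3
G(16)*f(2) = (10*√16/3)*(-9) = ((10/3)*4)*(-9) = (40/3)*(-9) = -120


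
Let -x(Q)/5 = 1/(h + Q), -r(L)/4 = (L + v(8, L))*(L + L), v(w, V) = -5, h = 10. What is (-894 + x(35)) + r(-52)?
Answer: -221455/9 ≈ -24606.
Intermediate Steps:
r(L) = -8*L*(-5 + L) (r(L) = -4*(L - 5)*(L + L) = -4*(-5 + L)*2*L = -8*L*(-5 + L))
x(Q) = -5/(10 + Q)
(-894 + x(35)) + r(-52) = (-894 - 5/(10 + 35)) + 8*(-52)*(5 - 1*(-52)) = (-894 - 5/45) + 8*(-52)*(5 + 52) = (-894 - 5*1/45) + 8*(-52)*57 = (-894 - ⅑) - 23712 = -8047/9 - 23712 = -221455/9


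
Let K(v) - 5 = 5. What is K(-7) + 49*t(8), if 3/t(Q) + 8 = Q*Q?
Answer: 101/8 ≈ 12.625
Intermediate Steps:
K(v) = 10 (K(v) = 5 + 5 = 10)
t(Q) = 3/(-8 + Q**2) (t(Q) = 3/(-8 + Q*Q) = 3/(-8 + Q**2))
K(-7) + 49*t(8) = 10 + 49*(3/(-8 + 8**2)) = 10 + 49*(3/(-8 + 64)) = 10 + 49*(3/56) = 10 + 21/8 = 101/8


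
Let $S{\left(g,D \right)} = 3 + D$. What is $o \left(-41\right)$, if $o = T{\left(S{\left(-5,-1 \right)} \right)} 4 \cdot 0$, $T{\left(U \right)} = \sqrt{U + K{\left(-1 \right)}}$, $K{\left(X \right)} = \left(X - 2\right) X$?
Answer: $0$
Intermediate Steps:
$K{\left(X \right)} = X \left(-2 + X\right)$ ($K{\left(X \right)} = \left(-2 + X\right) X = X \left(-2 + X\right)$)
$T{\left(U \right)} = \sqrt{3 + U}$ ($T{\left(U \right)} = \sqrt{U - \left(-2 - 1\right)} = \sqrt{U - -3} = \sqrt{U + 3} = \sqrt{3 + U}$)
$o = 0$ ($o = \sqrt{3 + \left(3 - 1\right)} 4 \cdot 0 = \sqrt{3 + 2} \cdot 4 \cdot 0 = \sqrt{5} \cdot 4 \cdot 0 = 4 \sqrt{5} \cdot 0 = 0$)
$o \left(-41\right) = 0 \left(-41\right) = 0$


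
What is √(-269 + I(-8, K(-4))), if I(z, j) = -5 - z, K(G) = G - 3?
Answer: I*√266 ≈ 16.31*I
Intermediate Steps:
K(G) = -3 + G
√(-269 + I(-8, K(-4))) = √(-269 + (-5 - 1*(-8))) = √(-269 + (-5 + 8)) = √(-269 + 3) = √(-266) = I*√266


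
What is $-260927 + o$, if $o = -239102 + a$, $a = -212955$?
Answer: $-712984$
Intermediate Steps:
$o = -452057$ ($o = -239102 - 212955 = -452057$)
$-260927 + o = -260927 - 452057 = -712984$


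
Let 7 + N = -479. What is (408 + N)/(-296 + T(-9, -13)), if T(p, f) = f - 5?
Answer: 39/157 ≈ 0.24841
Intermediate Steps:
N = -486 (N = -7 - 479 = -486)
T(p, f) = -5 + f
(408 + N)/(-296 + T(-9, -13)) = (408 - 486)/(-296 + (-5 - 13)) = -78/(-296 - 18) = -78/(-314) = -78*(-1/314) = 39/157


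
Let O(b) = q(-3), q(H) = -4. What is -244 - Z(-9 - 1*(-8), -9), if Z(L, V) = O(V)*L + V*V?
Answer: -329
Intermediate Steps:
O(b) = -4
Z(L, V) = V² - 4*L (Z(L, V) = -4*L + V*V = -4*L + V² = V² - 4*L)
-244 - Z(-9 - 1*(-8), -9) = -244 - ((-9)² - 4*(-9 - 1*(-8))) = -244 - (81 - 4*(-9 + 8)) = -244 - (81 - 4*(-1)) = -244 - (81 + 4) = -244 - 1*85 = -244 - 85 = -329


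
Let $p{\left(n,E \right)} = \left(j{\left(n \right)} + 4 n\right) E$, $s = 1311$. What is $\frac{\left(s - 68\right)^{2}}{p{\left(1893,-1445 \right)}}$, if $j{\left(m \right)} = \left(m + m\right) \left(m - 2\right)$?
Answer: $- \frac{1545049}{10356167610} \approx -0.00014919$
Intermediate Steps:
$j{\left(m \right)} = 2 m \left(-2 + m\right)$
$p{\left(n,E \right)} = E \left(4 n + 2 n \left(-2 + n\right)\right)$ ($p{\left(n,E \right)} = \left(2 n \left(-2 + n\right) + 4 n\right) E = \left(4 n + 2 n \left(-2 + n\right)\right) E = E \left(4 n + 2 n \left(-2 + n\right)\right)$)
$\frac{\left(s - 68\right)^{2}}{p{\left(1893,-1445 \right)}} = \frac{\left(1311 - 68\right)^{2}}{2 \left(-1445\right) 1893^{2}} = \frac{1243^{2}}{2 \left(-1445\right) 3583449} = \frac{1545049}{-10356167610} = 1545049 \left(- \frac{1}{10356167610}\right) = - \frac{1545049}{10356167610}$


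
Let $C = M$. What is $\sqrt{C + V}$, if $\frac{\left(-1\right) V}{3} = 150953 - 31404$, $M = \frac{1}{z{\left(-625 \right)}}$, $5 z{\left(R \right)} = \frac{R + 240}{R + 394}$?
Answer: $22 i \sqrt{741} \approx 598.87 i$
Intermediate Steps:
$z{\left(R \right)} = \frac{240 + R}{5 \left(394 + R\right)}$ ($z{\left(R \right)} = \frac{\left(R + 240\right) \frac{1}{R + 394}}{5} = \frac{\left(240 + R\right) \frac{1}{394 + R}}{5} = \frac{\frac{1}{394 + R} \left(240 + R\right)}{5} = \frac{240 + R}{5 \left(394 + R\right)}$)
$M = 3$ ($M = \frac{1}{\frac{1}{5} \frac{1}{394 - 625} \left(240 - 625\right)} = \frac{1}{\frac{1}{5} \frac{1}{-231} \left(-385\right)} = \frac{1}{\frac{1}{5} \left(- \frac{1}{231}\right) \left(-385\right)} = \frac{1}{\frac{1}{3}} = 3$)
$V = -358647$ ($V = - 3 \left(150953 - 31404\right) = \left(-3\right) 119549 = -358647$)
$C = 3$
$\sqrt{C + V} = \sqrt{3 - 358647} = \sqrt{-358644} = 22 i \sqrt{741}$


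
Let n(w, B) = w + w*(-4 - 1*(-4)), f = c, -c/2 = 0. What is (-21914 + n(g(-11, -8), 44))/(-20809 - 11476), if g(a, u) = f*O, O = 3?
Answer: 21914/32285 ≈ 0.67877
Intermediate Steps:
c = 0 (c = -2*0 = 0)
f = 0
g(a, u) = 0 (g(a, u) = 0*3 = 0)
n(w, B) = w (n(w, B) = w + w*(-4 + 4) = w + w*0 = w + 0 = w)
(-21914 + n(g(-11, -8), 44))/(-20809 - 11476) = (-21914 + 0)/(-20809 - 11476) = -21914/(-32285) = -21914*(-1/32285) = 21914/32285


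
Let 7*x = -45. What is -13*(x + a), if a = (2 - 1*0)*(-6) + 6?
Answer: 1131/7 ≈ 161.57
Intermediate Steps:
a = -6 (a = (2 + 0)*(-6) + 6 = 2*(-6) + 6 = -12 + 6 = -6)
x = -45/7 (x = (⅐)*(-45) = -45/7 ≈ -6.4286)
-13*(x + a) = -13*(-45/7 - 6) = -13*(-87/7) = 1131/7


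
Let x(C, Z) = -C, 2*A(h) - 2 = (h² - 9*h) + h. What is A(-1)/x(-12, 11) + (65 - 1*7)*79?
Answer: 109979/24 ≈ 4582.5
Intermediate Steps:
A(h) = 1 + h²/2 - 4*h (A(h) = 1 + ((h² - 9*h) + h)/2 = 1 + (h² - 8*h)/2 = 1 + (h²/2 - 4*h) = 1 + h²/2 - 4*h)
A(-1)/x(-12, 11) + (65 - 1*7)*79 = (1 + (½)*(-1)² - 4*(-1))/((-1*(-12))) + (65 - 1*7)*79 = (1 + (½)*1 + 4)/12 + (65 - 7)*79 = (1 + ½ + 4)*(1/12) + 58*79 = (11/2)*(1/12) + 4582 = 11/24 + 4582 = 109979/24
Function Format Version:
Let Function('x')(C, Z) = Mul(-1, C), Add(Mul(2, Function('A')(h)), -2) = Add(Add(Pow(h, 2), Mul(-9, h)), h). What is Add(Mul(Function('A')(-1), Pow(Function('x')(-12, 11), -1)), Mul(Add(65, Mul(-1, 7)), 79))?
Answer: Rational(109979, 24) ≈ 4582.5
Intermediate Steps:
Function('A')(h) = Add(1, Mul(Rational(1, 2), Pow(h, 2)), Mul(-4, h)) (Function('A')(h) = Add(1, Mul(Rational(1, 2), Add(Add(Pow(h, 2), Mul(-9, h)), h))) = Add(1, Mul(Rational(1, 2), Add(Pow(h, 2), Mul(-8, h)))) = Add(1, Add(Mul(Rational(1, 2), Pow(h, 2)), Mul(-4, h))) = Add(1, Mul(Rational(1, 2), Pow(h, 2)), Mul(-4, h)))
Add(Mul(Function('A')(-1), Pow(Function('x')(-12, 11), -1)), Mul(Add(65, Mul(-1, 7)), 79)) = Add(Mul(Add(1, Mul(Rational(1, 2), Pow(-1, 2)), Mul(-4, -1)), Pow(Mul(-1, -12), -1)), Mul(Add(65, Mul(-1, 7)), 79)) = Add(Mul(Add(1, Mul(Rational(1, 2), 1), 4), Pow(12, -1)), Mul(Add(65, -7), 79)) = Add(Mul(Add(1, Rational(1, 2), 4), Rational(1, 12)), Mul(58, 79)) = Add(Mul(Rational(11, 2), Rational(1, 12)), 4582) = Add(Rational(11, 24), 4582) = Rational(109979, 24)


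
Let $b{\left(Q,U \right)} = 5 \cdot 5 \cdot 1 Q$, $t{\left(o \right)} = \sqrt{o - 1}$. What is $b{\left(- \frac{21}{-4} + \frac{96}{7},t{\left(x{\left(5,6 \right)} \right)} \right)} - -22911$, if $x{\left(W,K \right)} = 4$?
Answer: $\frac{654783}{28} \approx 23385.0$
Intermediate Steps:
$t{\left(o \right)} = \sqrt{-1 + o}$
$b{\left(Q,U \right)} = 25 Q$ ($b{\left(Q,U \right)} = 25 \cdot 1 Q = 25 Q$)
$b{\left(- \frac{21}{-4} + \frac{96}{7},t{\left(x{\left(5,6 \right)} \right)} \right)} - -22911 = 25 \left(- \frac{21}{-4} + \frac{96}{7}\right) - -22911 = 25 \left(\left(-21\right) \left(- \frac{1}{4}\right) + 96 \cdot \frac{1}{7}\right) + 22911 = 25 \left(\frac{21}{4} + \frac{96}{7}\right) + 22911 = 25 \cdot \frac{531}{28} + 22911 = \frac{13275}{28} + 22911 = \frac{654783}{28}$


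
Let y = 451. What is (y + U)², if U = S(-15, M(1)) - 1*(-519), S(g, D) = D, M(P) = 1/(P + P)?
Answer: 3767481/4 ≈ 9.4187e+5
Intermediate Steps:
M(P) = 1/(2*P)
U = 1039/2 (U = (½)/1 - 1*(-519) = (½)*1 + 519 = ½ + 519 = 1039/2 ≈ 519.50)
(y + U)² = (451 + 1039/2)² = (1941/2)² = 3767481/4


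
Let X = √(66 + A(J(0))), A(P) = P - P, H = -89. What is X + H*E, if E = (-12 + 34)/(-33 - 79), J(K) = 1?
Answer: 979/56 + √66 ≈ 25.606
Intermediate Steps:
A(P) = 0
X = √66 (X = √(66 + 0) = √66 ≈ 8.1240)
E = -11/56 (E = 22/(-112) = 22*(-1/112) = -11/56 ≈ -0.19643)
X + H*E = √66 - 89*(-11/56) = √66 + 979/56 = 979/56 + √66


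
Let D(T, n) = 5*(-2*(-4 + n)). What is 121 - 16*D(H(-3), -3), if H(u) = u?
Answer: -999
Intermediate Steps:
D(T, n) = 40 - 10*n (D(T, n) = 5*(8 - 2*n) = 40 - 10*n)
121 - 16*D(H(-3), -3) = 121 - 16*(40 - 10*(-3)) = 121 - 16*(40 + 30) = 121 - 16*70 = 121 - 1*1120 = 121 - 1120 = -999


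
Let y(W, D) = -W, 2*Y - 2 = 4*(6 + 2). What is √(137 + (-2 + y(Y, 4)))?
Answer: √118 ≈ 10.863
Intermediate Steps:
Y = 17 (Y = 1 + (4*(6 + 2))/2 = 1 + (4*8)/2 = 1 + (½)*32 = 1 + 16 = 17)
√(137 + (-2 + y(Y, 4))) = √(137 + (-2 - 1*17)) = √(137 + (-2 - 17)) = √(137 - 19) = √118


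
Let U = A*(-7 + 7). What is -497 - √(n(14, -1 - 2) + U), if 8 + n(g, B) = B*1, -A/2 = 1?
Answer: -497 - I*√11 ≈ -497.0 - 3.3166*I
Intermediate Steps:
A = -2 (A = -2*1 = -2)
n(g, B) = -8 + B (n(g, B) = -8 + B*1 = -8 + B)
U = 0 (U = -2*(-7 + 7) = -2*0 = 0)
-497 - √(n(14, -1 - 2) + U) = -497 - √((-8 + (-1 - 2)) + 0) = -497 - √((-8 - 3) + 0) = -497 - √(-11 + 0) = -497 - √(-11) = -497 - I*√11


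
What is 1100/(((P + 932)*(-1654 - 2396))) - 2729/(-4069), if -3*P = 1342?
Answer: 53522782/79870401 ≈ 0.67012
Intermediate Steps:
P = -1342/3 (P = -⅓*1342 = -1342/3 ≈ -447.33)
1100/(((P + 932)*(-1654 - 2396))) - 2729/(-4069) = 1100/(((-1342/3 + 932)*(-1654 - 2396))) - 2729/(-4069) = 1100/(((1454/3)*(-4050))) - 2729*(-1/4069) = 1100/(-1962900) + 2729/4069 = 1100*(-1/1962900) + 2729/4069 = -11/19629 + 2729/4069 = 53522782/79870401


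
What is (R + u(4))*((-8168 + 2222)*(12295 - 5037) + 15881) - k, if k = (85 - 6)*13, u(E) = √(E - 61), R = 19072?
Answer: -822769647491 - 43140187*I*√57 ≈ -8.2277e+11 - 3.257e+8*I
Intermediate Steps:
u(E) = √(-61 + E)
k = 1027 (k = 79*13 = 1027)
(R + u(4))*((-8168 + 2222)*(12295 - 5037) + 15881) - k = (19072 + √(-61 + 4))*((-8168 + 2222)*(12295 - 5037) + 15881) - 1*1027 = (19072 + √(-57))*(-5946*7258 + 15881) - 1027 = (19072 + I*√57)*(-43156068 + 15881) - 1027 = (19072 + I*√57)*(-43140187) - 1027 = (-822769646464 - 43140187*I*√57) - 1027 = -822769647491 - 43140187*I*√57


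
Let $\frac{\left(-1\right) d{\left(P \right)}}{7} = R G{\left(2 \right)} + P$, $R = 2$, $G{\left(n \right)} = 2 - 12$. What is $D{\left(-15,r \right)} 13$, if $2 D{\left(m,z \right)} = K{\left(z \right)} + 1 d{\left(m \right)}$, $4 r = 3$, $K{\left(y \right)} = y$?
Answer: $\frac{12779}{8} \approx 1597.4$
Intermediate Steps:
$G{\left(n \right)} = -10$ ($G{\left(n \right)} = 2 - 12 = -10$)
$r = \frac{3}{4}$ ($r = \frac{1}{4} \cdot 3 = \frac{3}{4} \approx 0.75$)
$d{\left(P \right)} = 140 - 7 P$ ($d{\left(P \right)} = - 7 \left(2 \left(-10\right) + P\right) = - 7 \left(-20 + P\right) = 140 - 7 P$)
$D{\left(m,z \right)} = 70 + \frac{z}{2} - \frac{7 m}{2}$ ($D{\left(m,z \right)} = \frac{z + 1 \left(140 - 7 m\right)}{2} = \frac{z - \left(-140 + 7 m\right)}{2} = \frac{140 + z - 7 m}{2} = 70 + \frac{z}{2} - \frac{7 m}{2}$)
$D{\left(-15,r \right)} 13 = \left(70 + \frac{1}{2} \cdot \frac{3}{4} - - \frac{105}{2}\right) 13 = \left(70 + \frac{3}{8} + \frac{105}{2}\right) 13 = \frac{983}{8} \cdot 13 = \frac{12779}{8}$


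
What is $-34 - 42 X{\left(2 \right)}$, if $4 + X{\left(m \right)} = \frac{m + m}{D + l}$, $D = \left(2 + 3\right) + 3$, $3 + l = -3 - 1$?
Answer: $-34$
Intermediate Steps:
$l = -7$ ($l = -3 - 4 = -7$)
$D = 8$ ($D = 5 + 3 = 8$)
$X{\left(m \right)} = -4 + 2 m$ ($X{\left(m \right)} = -4 + \frac{m + m}{8 - 7} = -4 + \frac{2 m}{1} = -4 + 2 m 1 = -4 + 2 m$)
$-34 - 42 X{\left(2 \right)} = -34 - 42 \left(-4 + 2 \cdot 2\right) = -34 - 42 \left(-4 + 4\right) = -34 - 0 = -34 + 0 = -34$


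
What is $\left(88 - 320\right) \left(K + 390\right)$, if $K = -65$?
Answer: $-75400$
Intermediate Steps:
$\left(88 - 320\right) \left(K + 390\right) = \left(88 - 320\right) \left(-65 + 390\right) = \left(-232\right) 325 = -75400$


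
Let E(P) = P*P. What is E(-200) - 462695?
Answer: -422695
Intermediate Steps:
E(P) = P²
E(-200) - 462695 = (-200)² - 462695 = 40000 - 462695 = -422695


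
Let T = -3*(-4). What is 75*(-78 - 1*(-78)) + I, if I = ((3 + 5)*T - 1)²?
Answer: 9025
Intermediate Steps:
T = 12
I = 9025 (I = ((3 + 5)*12 - 1)² = (8*12 - 1)² = (96 - 1)² = 95² = 9025)
75*(-78 - 1*(-78)) + I = 75*(-78 - 1*(-78)) + 9025 = 75*(-78 + 78) + 9025 = 75*0 + 9025 = 0 + 9025 = 9025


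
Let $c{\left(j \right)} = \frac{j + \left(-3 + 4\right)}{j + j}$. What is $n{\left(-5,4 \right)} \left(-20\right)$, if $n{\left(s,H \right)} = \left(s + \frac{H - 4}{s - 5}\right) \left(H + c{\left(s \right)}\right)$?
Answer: $440$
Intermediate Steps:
$c{\left(j \right)} = \frac{1 + j}{2 j}$ ($c{\left(j \right)} = \frac{j + 1}{2 j} = \left(1 + j\right) \frac{1}{2 j} = \frac{1 + j}{2 j}$)
$n{\left(s,H \right)} = \left(H + \frac{1 + s}{2 s}\right) \left(s + \frac{-4 + H}{-5 + s}\right)$ ($n{\left(s,H \right)} = \left(s + \frac{H - 4}{s - 5}\right) \left(H + \frac{1 + s}{2 s}\right) = \left(s + \frac{-4 + H}{-5 + s}\right) \left(H + \frac{1 + s}{2 s}\right) = \left(H + \frac{1 + s}{2 s}\right) \left(s + \frac{-4 + H}{-5 + s}\right)$)
$n{\left(-5,4 \right)} \left(-20\right) = \frac{-4 + 4 + \left(-5\right)^{3} - -45 - 4 \left(-5\right)^{2} - 40 \left(-5\right)^{2} - 28 \left(-5\right) + 2 \cdot 4 \left(-5\right)^{3} + 2 \left(-5\right) 4^{2}}{2 \left(-5\right) \left(-5 - 5\right)} \left(-20\right) = \frac{1}{2} \left(- \frac{1}{5}\right) \frac{1}{-10} \left(-4 + 4 - 125 + 45 - 100 - 40 \cdot 25 + 140 + 2 \cdot 4 \left(-125\right) + 2 \left(-5\right) 16\right) \left(-20\right) = \frac{1}{2} \left(- \frac{1}{5}\right) \left(- \frac{1}{10}\right) \left(-4 + 4 - 125 + 45 - 100 - 1000 + 140 - 1000 - 160\right) \left(-20\right) = \frac{1}{2} \left(- \frac{1}{5}\right) \left(- \frac{1}{10}\right) \left(-2200\right) \left(-20\right) = \left(-22\right) \left(-20\right) = 440$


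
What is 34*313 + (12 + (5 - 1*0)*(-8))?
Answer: 10614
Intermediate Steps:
34*313 + (12 + (5 - 1*0)*(-8)) = 10642 + (12 + (5 + 0)*(-8)) = 10642 + (12 + 5*(-8)) = 10642 + (12 - 40) = 10642 - 28 = 10614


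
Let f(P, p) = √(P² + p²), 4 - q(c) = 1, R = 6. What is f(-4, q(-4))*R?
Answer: 30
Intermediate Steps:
q(c) = 3 (q(c) = 4 - 1*1 = 4 - 1 = 3)
f(-4, q(-4))*R = √((-4)² + 3²)*6 = √(16 + 9)*6 = √25*6 = 5*6 = 30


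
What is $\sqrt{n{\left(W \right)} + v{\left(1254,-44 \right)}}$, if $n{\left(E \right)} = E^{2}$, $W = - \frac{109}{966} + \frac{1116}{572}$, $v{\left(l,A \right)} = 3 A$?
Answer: $\frac{i \sqrt{2454359208479}}{138138} \approx 11.341 i$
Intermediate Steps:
$W = \frac{253927}{138138}$ ($W = \left(-109\right) \frac{1}{966} + 1116 \cdot \frac{1}{572} = - \frac{109}{966} + \frac{279}{143} = \frac{253927}{138138} \approx 1.8382$)
$\sqrt{n{\left(W \right)} + v{\left(1254,-44 \right)}} = \sqrt{\left(\frac{253927}{138138}\right)^{2} + 3 \left(-44\right)} = \sqrt{\frac{64478921329}{19082107044} - 132} = \sqrt{- \frac{2454359208479}{19082107044}} = \frac{i \sqrt{2454359208479}}{138138}$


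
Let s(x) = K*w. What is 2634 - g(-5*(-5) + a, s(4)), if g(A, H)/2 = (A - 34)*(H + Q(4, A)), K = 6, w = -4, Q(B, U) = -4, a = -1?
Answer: 2074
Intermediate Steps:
s(x) = -24 (s(x) = 6*(-4) = -24)
g(A, H) = 2*(-34 + A)*(-4 + H) (g(A, H) = 2*((A - 34)*(H - 4)) = 2*((-34 + A)*(-4 + H)) = 2*(-34 + A)*(-4 + H))
2634 - g(-5*(-5) + a, s(4)) = 2634 - (272 - 68*(-24) - 8*(-5*(-5) - 1) + 2*(-5*(-5) - 1)*(-24)) = 2634 - (272 + 1632 - 8*(25 - 1) + 2*(25 - 1)*(-24)) = 2634 - (272 + 1632 - 8*24 + 2*24*(-24)) = 2634 - (272 + 1632 - 192 - 1152) = 2634 - 1*560 = 2634 - 560 = 2074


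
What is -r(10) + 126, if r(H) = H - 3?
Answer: 119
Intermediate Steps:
r(H) = -3 + H
-r(10) + 126 = -(-3 + 10) + 126 = -1*7 + 126 = -7 + 126 = 119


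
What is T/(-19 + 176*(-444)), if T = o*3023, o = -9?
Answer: 27207/78163 ≈ 0.34808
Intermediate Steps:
T = -27207 (T = -9*3023 = -27207)
T/(-19 + 176*(-444)) = -27207/(-19 + 176*(-444)) = -27207/(-19 - 78144) = -27207/(-78163) = -27207*(-1/78163) = 27207/78163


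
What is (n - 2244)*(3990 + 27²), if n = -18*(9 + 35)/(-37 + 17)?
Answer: -52012818/5 ≈ -1.0403e+7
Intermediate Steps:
n = 198/5 (n = -792/(-20) = -792*(-1)/20 = -18*(-11/5) = 198/5 ≈ 39.600)
(n - 2244)*(3990 + 27²) = (198/5 - 2244)*(3990 + 27²) = -11022*(3990 + 729)/5 = -11022/5*4719 = -52012818/5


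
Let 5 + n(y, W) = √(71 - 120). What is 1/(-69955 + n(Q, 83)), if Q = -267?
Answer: -69960/4894401649 - 7*I/4894401649 ≈ -1.4294e-5 - 1.4302e-9*I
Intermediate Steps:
n(y, W) = -5 + 7*I (n(y, W) = -5 + √(71 - 120) = -5 + √(-49) = -5 + 7*I)
1/(-69955 + n(Q, 83)) = 1/(-69955 + (-5 + 7*I)) = 1/(-69960 + 7*I) = (-69960 - 7*I)/4894401649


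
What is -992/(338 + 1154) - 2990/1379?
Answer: -1457262/514367 ≈ -2.8331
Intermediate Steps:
-992/(338 + 1154) - 2990/1379 = -992/1492 - 2990*1/1379 = -992*1/1492 - 2990/1379 = -248/373 - 2990/1379 = -1457262/514367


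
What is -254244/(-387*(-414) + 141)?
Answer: -84748/53453 ≈ -1.5855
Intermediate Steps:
-254244/(-387*(-414) + 141) = -254244/(160218 + 141) = -254244/160359 = -254244*1/160359 = -84748/53453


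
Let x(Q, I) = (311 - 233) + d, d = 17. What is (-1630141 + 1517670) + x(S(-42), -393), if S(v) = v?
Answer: -112376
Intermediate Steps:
x(Q, I) = 95 (x(Q, I) = (311 - 233) + 17 = 78 + 17 = 95)
(-1630141 + 1517670) + x(S(-42), -393) = (-1630141 + 1517670) + 95 = -112471 + 95 = -112376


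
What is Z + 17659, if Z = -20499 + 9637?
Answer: 6797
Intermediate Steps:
Z = -10862
Z + 17659 = -10862 + 17659 = 6797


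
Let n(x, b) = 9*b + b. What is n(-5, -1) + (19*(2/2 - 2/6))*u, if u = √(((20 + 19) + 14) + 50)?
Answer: -10 + 38*√103/3 ≈ 118.55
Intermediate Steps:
n(x, b) = 10*b
u = √103 (u = √((39 + 14) + 50) = √(53 + 50) = √103 ≈ 10.149)
n(-5, -1) + (19*(2/2 - 2/6))*u = 10*(-1) + (19*(2/2 - 2/6))*√103 = -10 + (19*(2*(½) - 2*⅙))*√103 = -10 + (19*(1 - ⅓))*√103 = -10 + (19*(⅔))*√103 = -10 + 38*√103/3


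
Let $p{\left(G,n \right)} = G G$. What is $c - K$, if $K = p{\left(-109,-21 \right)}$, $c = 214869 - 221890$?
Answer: $-18902$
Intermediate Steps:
$p{\left(G,n \right)} = G^{2}$
$c = -7021$
$K = 11881$ ($K = \left(-109\right)^{2} = 11881$)
$c - K = -7021 - 11881 = -18902$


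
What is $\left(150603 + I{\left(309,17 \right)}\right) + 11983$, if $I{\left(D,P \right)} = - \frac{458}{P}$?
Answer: $\frac{2763504}{17} \approx 1.6256 \cdot 10^{5}$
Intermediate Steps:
$\left(150603 + I{\left(309,17 \right)}\right) + 11983 = \left(150603 - \frac{458}{17}\right) + 11983 = \frac{2559793}{17} + 11983 = \frac{2763504}{17}$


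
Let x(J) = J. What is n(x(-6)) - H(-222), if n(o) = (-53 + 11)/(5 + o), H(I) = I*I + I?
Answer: -49020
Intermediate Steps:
H(I) = I + I**2 (H(I) = I**2 + I = I + I**2)
n(o) = -42/(5 + o)
n(x(-6)) - H(-222) = -42/(5 - 6) - (-222)*(1 - 222) = -42/(-1) - (-222)*(-221) = -42*(-1) - 1*49062 = 42 - 49062 = -49020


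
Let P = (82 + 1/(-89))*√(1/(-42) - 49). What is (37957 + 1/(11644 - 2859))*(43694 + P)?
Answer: 2081408919532/1255 + 1216600519531*I*√86478/16419165 ≈ 1.6585e+9 + 2.179e+7*I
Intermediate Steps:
P = 7297*I*√86478/3738 (P = (82 - 1/89)*√(-1/42 - 49) = 7297*√(-2059/42)/89 = 7297*(I*√86478/42)/89 = 7297*I*√86478/3738 ≈ 574.06*I)
(37957 + 1/(11644 - 2859))*(43694 + P) = (37957 + 1/(11644 - 2859))*(43694 + 7297*I*√86478/3738) = (37957 + 1/8785)*(43694 + 7297*I*√86478/3738) = 333452246*(43694 + 7297*I*√86478/3738)/8785 = 2081408919532/1255 + 1216600519531*I*√86478/16419165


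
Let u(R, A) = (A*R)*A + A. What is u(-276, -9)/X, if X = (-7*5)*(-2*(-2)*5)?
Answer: 639/20 ≈ 31.950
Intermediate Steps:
u(R, A) = A + R*A**2 (u(R, A) = R*A**2 + A = A + R*A**2)
X = -700 (X = -140*5 = -35*20 = -700)
u(-276, -9)/X = -9*(1 - 9*(-276))/(-700) = -9*(1 + 2484)*(-1/700) = -9*2485*(-1/700) = -22365*(-1/700) = 639/20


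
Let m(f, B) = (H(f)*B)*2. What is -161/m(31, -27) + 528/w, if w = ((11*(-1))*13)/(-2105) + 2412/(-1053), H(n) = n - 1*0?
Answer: -217596282671/916362666 ≈ -237.46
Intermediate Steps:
H(n) = n (H(n) = n + 0 = n)
w = -547409/246285 (w = -11*13*(-1/2105) + 2412*(-1/1053) = -143*(-1/2105) - 268/117 = 143/2105 - 268/117 = -547409/246285 ≈ -2.2227)
m(f, B) = 2*B*f (m(f, B) = (f*B)*2 = (B*f)*2 = 2*B*f)
-161/m(31, -27) + 528/w = -161/(2*(-27)*31) + 528/(-547409/246285) = -161/(-1674) + 528*(-246285/547409) = -161*(-1/1674) - 130038480/547409 = 161/1674 - 130038480/547409 = -217596282671/916362666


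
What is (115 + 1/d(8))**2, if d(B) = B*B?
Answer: 54184321/4096 ≈ 13229.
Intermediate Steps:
d(B) = B**2
(115 + 1/d(8))**2 = (115 + 1/(8**2))**2 = (115 + 1/64)**2 = (7361/64)**2 = 54184321/4096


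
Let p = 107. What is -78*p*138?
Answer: -1151748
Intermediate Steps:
-78*p*138 = -78*107*138 = -8346*138 = -1151748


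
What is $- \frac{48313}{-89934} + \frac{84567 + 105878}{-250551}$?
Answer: $- \frac{40834229}{183195558} \approx -0.2229$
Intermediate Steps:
$- \frac{48313}{-89934} + \frac{84567 + 105878}{-250551} = \left(-48313\right) \left(- \frac{1}{89934}\right) + 190445 \left(- \frac{1}{250551}\right) = \frac{48313}{89934} - \frac{4645}{6111} = - \frac{40834229}{183195558}$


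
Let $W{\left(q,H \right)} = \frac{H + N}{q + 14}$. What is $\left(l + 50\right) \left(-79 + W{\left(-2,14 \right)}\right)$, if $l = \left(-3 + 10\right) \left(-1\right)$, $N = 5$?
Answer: $- \frac{39947}{12} \approx -3328.9$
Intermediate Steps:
$W{\left(q,H \right)} = \frac{5 + H}{14 + q}$ ($W{\left(q,H \right)} = \frac{H + 5}{q + 14} = \frac{5 + H}{14 + q}$)
$l = -7$ ($l = 7 \left(-1\right) = -7$)
$\left(l + 50\right) \left(-79 + W{\left(-2,14 \right)}\right) = \left(-7 + 50\right) \left(-79 + \frac{5 + 14}{14 - 2}\right) = 43 \left(-79 + \frac{1}{12} \cdot 19\right) = 43 \left(-79 + \frac{19}{12}\right) = 43 \left(- \frac{929}{12}\right) = - \frac{39947}{12}$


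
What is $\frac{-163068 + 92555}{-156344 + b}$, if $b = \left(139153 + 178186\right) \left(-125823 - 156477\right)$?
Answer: $\frac{70513}{89584956044} \approx 7.8711 \cdot 10^{-7}$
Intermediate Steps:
$b = -89584799700$ ($b = 317339 \left(-125823 - 156477\right) = 317339 \left(-282300\right) = -89584799700$)
$\frac{-163068 + 92555}{-156344 + b} = \frac{-163068 + 92555}{-156344 - 89584799700} = - \frac{70513}{-89584956044} = \left(-70513\right) \left(- \frac{1}{89584956044}\right) = \frac{70513}{89584956044}$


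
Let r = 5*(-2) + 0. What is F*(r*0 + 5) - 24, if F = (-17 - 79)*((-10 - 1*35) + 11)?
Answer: 16296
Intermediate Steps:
r = -10 (r = -10 + 0 = -10)
F = 3264 (F = -96*((-10 - 35) + 11) = -96*(-45 + 11) = -96*(-34) = 3264)
F*(r*0 + 5) - 24 = 3264*(-10*0 + 5) - 24 = 3264*(0 + 5) - 24 = 3264*5 - 24 = 16320 - 24 = 16296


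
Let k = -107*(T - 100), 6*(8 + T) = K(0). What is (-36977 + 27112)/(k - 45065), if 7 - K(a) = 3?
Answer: 29595/100741 ≈ 0.29377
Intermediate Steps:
K(a) = 4 (K(a) = 7 - 1*3 = 7 - 3 = 4)
T = -22/3 (T = -8 + (⅙)*4 = -8 + ⅔ = -22/3 ≈ -7.3333)
k = 34454/3 (k = -107*(-22/3 - 100) = -107*(-322/3) = 34454/3 ≈ 11485.)
(-36977 + 27112)/(k - 45065) = (-36977 + 27112)/(34454/3 - 45065) = -9865/(-100741/3) = -9865*(-3/100741) = 29595/100741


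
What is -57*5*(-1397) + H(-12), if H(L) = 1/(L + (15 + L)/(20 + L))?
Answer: 37027477/93 ≈ 3.9815e+5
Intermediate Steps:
H(L) = 1/(L + (15 + L)/(20 + L))
-57*5*(-1397) + H(-12) = -57*5*(-1397) + (20 - 12)/(15 + (-12)² + 21*(-12)) = -285*(-1397) + 8/(15 + 144 - 252) = 398145 + 8/(-93) = 398145 - 1/93*8 = 398145 - 8/93 = 37027477/93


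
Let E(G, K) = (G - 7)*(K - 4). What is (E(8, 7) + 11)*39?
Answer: 546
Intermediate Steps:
E(G, K) = (-7 + G)*(-4 + K)
(E(8, 7) + 11)*39 = ((28 - 7*7 - 4*8 + 8*7) + 11)*39 = ((28 - 49 - 32 + 56) + 11)*39 = (3 + 11)*39 = 14*39 = 546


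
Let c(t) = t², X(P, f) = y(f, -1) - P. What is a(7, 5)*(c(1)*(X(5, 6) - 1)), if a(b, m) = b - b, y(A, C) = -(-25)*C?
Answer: 0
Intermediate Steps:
y(A, C) = 25*C
X(P, f) = -25 - P (X(P, f) = 25*(-1) - P = -25 - P)
a(b, m) = 0
a(7, 5)*(c(1)*(X(5, 6) - 1)) = 0*(1²*((-25 - 1*5) - 1)) = 0*(1*((-25 - 5) - 1)) = 0*(1*(-30 - 1)) = 0*(1*(-31)) = 0*(-31) = 0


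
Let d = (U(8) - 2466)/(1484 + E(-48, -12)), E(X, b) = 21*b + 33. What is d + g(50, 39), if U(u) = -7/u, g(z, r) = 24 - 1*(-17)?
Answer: 79037/2024 ≈ 39.050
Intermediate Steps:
g(z, r) = 41 (g(z, r) = 24 + 17 = 41)
E(X, b) = 33 + 21*b
d = -3947/2024 (d = (-7/8 - 2466)/(1484 + (33 + 21*(-12))) = (-7*⅛ - 2466)/(1484 + (33 - 252)) = (-7/8 - 2466)/(1484 - 219) = -19735/8/1265 = -19735/8*1/1265 = -3947/2024 ≈ -1.9501)
d + g(50, 39) = -3947/2024 + 41 = 79037/2024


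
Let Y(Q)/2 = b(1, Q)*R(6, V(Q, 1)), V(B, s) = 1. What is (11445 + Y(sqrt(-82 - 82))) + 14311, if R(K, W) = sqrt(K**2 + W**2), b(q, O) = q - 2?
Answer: 25756 - 2*sqrt(37) ≈ 25744.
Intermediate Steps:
b(q, O) = -2 + q
Y(Q) = -2*sqrt(37) (Y(Q) = 2*((-2 + 1)*sqrt(6**2 + 1**2)) = 2*(-sqrt(36 + 1)) = 2*(-sqrt(37)) = -2*sqrt(37))
(11445 + Y(sqrt(-82 - 82))) + 14311 = (11445 - 2*sqrt(37)) + 14311 = 25756 - 2*sqrt(37)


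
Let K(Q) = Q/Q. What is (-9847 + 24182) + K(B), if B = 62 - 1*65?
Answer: 14336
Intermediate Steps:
B = -3 (B = 62 - 65 = -3)
K(Q) = 1
(-9847 + 24182) + K(B) = (-9847 + 24182) + 1 = 14335 + 1 = 14336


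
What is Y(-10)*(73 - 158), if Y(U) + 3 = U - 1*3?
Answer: 1360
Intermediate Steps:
Y(U) = -6 + U (Y(U) = -3 + (U - 1*3) = -3 + (U - 3) = -3 + (-3 + U) = -6 + U)
Y(-10)*(73 - 158) = (-6 - 10)*(73 - 158) = -16*(-85) = 1360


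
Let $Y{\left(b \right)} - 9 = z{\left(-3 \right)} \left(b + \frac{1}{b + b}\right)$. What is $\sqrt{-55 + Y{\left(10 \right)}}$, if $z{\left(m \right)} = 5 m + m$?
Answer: $\frac{i \sqrt{22690}}{10} \approx 15.063 i$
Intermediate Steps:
$z{\left(m \right)} = 6 m$
$Y{\left(b \right)} = 9 - 18 b - \frac{9}{b}$ ($Y{\left(b \right)} = 9 + 6 \left(-3\right) \left(b + \frac{1}{b + b}\right) = 9 - 18 \left(b + \frac{1}{2 b}\right) = 9 - \left(\frac{9}{b} + 18 b\right) = 9 - 18 b - \frac{9}{b}$)
$\sqrt{-55 + Y{\left(10 \right)}} = \sqrt{-55 - \left(171 + \frac{9}{10}\right)} = \sqrt{-55 - \frac{1719}{10}} = \sqrt{- \frac{2269}{10}} = \frac{i \sqrt{22690}}{10}$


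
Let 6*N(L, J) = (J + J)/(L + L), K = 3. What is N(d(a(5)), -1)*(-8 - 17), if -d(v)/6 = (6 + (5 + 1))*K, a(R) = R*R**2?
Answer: -25/1296 ≈ -0.019290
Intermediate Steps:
a(R) = R**3
d(v) = -216 (d(v) = -6*(6 + (5 + 1))*3 = -6*(6 + 6)*3 = -72*3 = -6*36 = -216)
N(L, J) = J/(6*L) (N(L, J) = ((J + J)/(L + L))/6 = ((2*J)/((2*L)))/6 = ((2*J)*(1/(2*L)))/6 = (J/L)/6 = J/(6*L))
N(d(a(5)), -1)*(-8 - 17) = ((1/6)*(-1)/(-216))*(-8 - 17) = ((1/6)*(-1)*(-1/216))*(-25) = (1/1296)*(-25) = -25/1296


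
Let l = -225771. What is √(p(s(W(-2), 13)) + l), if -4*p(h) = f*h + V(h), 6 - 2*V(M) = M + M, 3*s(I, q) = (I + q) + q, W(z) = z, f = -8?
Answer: 3*I*√100335/2 ≈ 475.14*I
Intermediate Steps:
s(I, q) = I/3 + 2*q/3 (s(I, q) = ((I + q) + q)/3 = (I + 2*q)/3 = I/3 + 2*q/3)
V(M) = 3 - M (V(M) = 3 - (M + M)/2 = 3 - M)
p(h) = -¾ + 9*h/4 (p(h) = -(-8*h + (3 - h))/4 = -(3 - 9*h)/4 = -¾ + 9*h/4)
√(p(s(W(-2), 13)) + l) = √((-¾ + 9*((⅓)*(-2) + (⅔)*13)/4) - 225771) = √((-¾ + 9*(-⅔ + 26/3)/4) - 225771) = √((-¾ + (9/4)*8) - 225771) = √((-¾ + 18) - 225771) = √(69/4 - 225771) = √(-903015/4) = 3*I*√100335/2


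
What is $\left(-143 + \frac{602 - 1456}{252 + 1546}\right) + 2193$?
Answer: $\frac{1842523}{899} \approx 2049.5$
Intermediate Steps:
$\left(-143 + \frac{602 - 1456}{252 + 1546}\right) + 2193 = \left(-143 - \frac{854}{1798}\right) + 2193 = \left(-143 - \frac{427}{899}\right) + 2193 = - \frac{128984}{899} + 2193 = \frac{1842523}{899}$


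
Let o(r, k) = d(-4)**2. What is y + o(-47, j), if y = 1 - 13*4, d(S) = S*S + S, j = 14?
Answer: 93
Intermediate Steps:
d(S) = S + S**2 (d(S) = S**2 + S = S + S**2)
o(r, k) = 144 (o(r, k) = (-4*(1 - 4))**2 = (-4*(-3))**2 = 12**2 = 144)
y = -51 (y = 1 - 52 = -51)
y + o(-47, j) = -51 + 144 = 93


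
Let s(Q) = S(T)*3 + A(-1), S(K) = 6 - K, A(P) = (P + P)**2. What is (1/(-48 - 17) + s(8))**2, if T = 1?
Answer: 1522756/4225 ≈ 360.42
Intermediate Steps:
A(P) = 4*P**2 (A(P) = (2*P)**2 = 4*P**2)
s(Q) = 19 (s(Q) = (6 - 1*1)*3 + 4*(-1)**2 = (6 - 1)*3 + 4*1 = 5*3 + 4 = 15 + 4 = 19)
(1/(-48 - 17) + s(8))**2 = (1/(-48 - 17) + 19)**2 = (1/(-65) + 19)**2 = (-1/65 + 19)**2 = (1234/65)**2 = 1522756/4225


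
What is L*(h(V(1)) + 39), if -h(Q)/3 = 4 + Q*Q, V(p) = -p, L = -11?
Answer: -264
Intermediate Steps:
h(Q) = -12 - 3*Q² (h(Q) = -3*(4 + Q*Q) = -3*(4 + Q²) = -12 - 3*Q²)
L*(h(V(1)) + 39) = -11*((-12 - 3*(-1*1)²) + 39) = -11*((-12 - 3*(-1)²) + 39) = -11*((-12 - 3*1) + 39) = -11*((-12 - 3) + 39) = -11*(-15 + 39) = -11*24 = -264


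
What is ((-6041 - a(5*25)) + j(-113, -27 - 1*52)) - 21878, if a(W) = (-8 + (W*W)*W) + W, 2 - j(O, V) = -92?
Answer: -1981067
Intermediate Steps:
j(O, V) = 94 (j(O, V) = 2 - 1*(-92) = 2 + 92 = 94)
a(W) = -8 + W + W**3 (a(W) = (-8 + W**2*W) + W = (-8 + W**3) + W = -8 + W + W**3)
((-6041 - a(5*25)) + j(-113, -27 - 1*52)) - 21878 = ((-6041 - (-8 + 5*25 + (5*25)**3)) + 94) - 21878 = ((-6041 - (-8 + 125 + 125**3)) + 94) - 21878 = ((-6041 - (-8 + 125 + 1953125)) + 94) - 21878 = ((-6041 - 1*1953242) + 94) - 21878 = ((-6041 - 1953242) + 94) - 21878 = (-1959283 + 94) - 21878 = -1959189 - 21878 = -1981067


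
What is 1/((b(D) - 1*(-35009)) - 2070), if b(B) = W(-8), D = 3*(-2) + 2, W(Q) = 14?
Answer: 1/32953 ≈ 3.0346e-5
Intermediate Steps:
D = -4 (D = -6 + 2 = -4)
b(B) = 14
1/((b(D) - 1*(-35009)) - 2070) = 1/((14 - 1*(-35009)) - 2070) = 1/((14 + 35009) - 2070) = 1/(35023 - 2070) = 1/32953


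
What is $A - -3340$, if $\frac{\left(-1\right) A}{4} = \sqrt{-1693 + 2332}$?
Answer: $3340 - 12 \sqrt{71} \approx 3238.9$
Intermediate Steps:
$A = - 12 \sqrt{71}$ ($A = - 4 \sqrt{-1693 + 2332} = - 4 \sqrt{639} = - 4 \cdot 3 \sqrt{71} = - 12 \sqrt{71} \approx -101.11$)
$A - -3340 = - 12 \sqrt{71} - -3340 = - 12 \sqrt{71} + 3340 = 3340 - 12 \sqrt{71}$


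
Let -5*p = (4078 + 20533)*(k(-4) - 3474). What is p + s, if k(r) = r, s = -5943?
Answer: 85567343/5 ≈ 1.7113e+7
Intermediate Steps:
p = 85597058/5 (p = -(4078 + 20533)*(-4 - 3474)/5 = -24611*(-3478)/5 = -⅕*(-85597058) = 85597058/5 ≈ 1.7119e+7)
p + s = 85597058/5 - 5943 = 85567343/5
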